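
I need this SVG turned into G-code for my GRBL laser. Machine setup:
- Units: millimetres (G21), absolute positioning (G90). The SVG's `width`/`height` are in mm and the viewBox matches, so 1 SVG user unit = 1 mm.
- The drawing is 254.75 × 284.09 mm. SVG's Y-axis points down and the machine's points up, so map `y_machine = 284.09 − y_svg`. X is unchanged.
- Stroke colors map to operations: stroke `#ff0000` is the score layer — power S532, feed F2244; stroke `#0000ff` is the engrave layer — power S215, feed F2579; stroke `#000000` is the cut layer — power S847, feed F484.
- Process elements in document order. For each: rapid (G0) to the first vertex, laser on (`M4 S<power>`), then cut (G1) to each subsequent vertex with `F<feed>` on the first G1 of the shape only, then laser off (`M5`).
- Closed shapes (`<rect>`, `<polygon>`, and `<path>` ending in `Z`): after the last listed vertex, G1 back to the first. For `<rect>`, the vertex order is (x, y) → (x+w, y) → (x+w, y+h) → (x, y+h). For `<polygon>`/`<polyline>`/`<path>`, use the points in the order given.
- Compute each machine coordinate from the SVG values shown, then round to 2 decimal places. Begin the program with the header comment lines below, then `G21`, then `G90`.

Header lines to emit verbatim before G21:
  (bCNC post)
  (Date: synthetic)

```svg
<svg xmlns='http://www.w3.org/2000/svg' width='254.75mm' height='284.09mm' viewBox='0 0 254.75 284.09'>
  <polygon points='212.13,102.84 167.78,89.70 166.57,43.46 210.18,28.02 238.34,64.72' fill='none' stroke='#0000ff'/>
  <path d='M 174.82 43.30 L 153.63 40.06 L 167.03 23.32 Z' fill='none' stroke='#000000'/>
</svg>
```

(bCNC post)
(Date: synthetic)
G21
G90
G0 X212.13 Y181.25
M4 S215
G1 X167.78 Y194.39 F2579
G1 X166.57 Y240.63
G1 X210.18 Y256.07
G1 X238.34 Y219.37
G1 X212.13 Y181.25
M5
G0 X174.82 Y240.79
M4 S847
G1 X153.63 Y244.03 F484
G1 X167.03 Y260.77
G1 X174.82 Y240.79
M5

viewBox `0 0 254.75 284.09` with mm width/height → 1 unit = 1 mm. Flip: y_m = 284.09 − y_svg.

**Shape 1** — `<polygon>` regular polygon, stroke `#0000ff` → engrave (S215, F2579). Machine vertices: (212.13,181.25) → (167.78,194.39) → (166.57,240.63) → (210.18,256.07) → (238.34,219.37) → (212.13,181.25). Closed: final G1 returns to the first vertex.

**Shape 2** — `<path>` regular polygon, stroke `#000000` → cut (S847, F484). Machine vertices: (174.82,240.79) → (153.63,244.03) → (167.03,260.77) → (174.82,240.79). Closed: final G1 returns to the first vertex.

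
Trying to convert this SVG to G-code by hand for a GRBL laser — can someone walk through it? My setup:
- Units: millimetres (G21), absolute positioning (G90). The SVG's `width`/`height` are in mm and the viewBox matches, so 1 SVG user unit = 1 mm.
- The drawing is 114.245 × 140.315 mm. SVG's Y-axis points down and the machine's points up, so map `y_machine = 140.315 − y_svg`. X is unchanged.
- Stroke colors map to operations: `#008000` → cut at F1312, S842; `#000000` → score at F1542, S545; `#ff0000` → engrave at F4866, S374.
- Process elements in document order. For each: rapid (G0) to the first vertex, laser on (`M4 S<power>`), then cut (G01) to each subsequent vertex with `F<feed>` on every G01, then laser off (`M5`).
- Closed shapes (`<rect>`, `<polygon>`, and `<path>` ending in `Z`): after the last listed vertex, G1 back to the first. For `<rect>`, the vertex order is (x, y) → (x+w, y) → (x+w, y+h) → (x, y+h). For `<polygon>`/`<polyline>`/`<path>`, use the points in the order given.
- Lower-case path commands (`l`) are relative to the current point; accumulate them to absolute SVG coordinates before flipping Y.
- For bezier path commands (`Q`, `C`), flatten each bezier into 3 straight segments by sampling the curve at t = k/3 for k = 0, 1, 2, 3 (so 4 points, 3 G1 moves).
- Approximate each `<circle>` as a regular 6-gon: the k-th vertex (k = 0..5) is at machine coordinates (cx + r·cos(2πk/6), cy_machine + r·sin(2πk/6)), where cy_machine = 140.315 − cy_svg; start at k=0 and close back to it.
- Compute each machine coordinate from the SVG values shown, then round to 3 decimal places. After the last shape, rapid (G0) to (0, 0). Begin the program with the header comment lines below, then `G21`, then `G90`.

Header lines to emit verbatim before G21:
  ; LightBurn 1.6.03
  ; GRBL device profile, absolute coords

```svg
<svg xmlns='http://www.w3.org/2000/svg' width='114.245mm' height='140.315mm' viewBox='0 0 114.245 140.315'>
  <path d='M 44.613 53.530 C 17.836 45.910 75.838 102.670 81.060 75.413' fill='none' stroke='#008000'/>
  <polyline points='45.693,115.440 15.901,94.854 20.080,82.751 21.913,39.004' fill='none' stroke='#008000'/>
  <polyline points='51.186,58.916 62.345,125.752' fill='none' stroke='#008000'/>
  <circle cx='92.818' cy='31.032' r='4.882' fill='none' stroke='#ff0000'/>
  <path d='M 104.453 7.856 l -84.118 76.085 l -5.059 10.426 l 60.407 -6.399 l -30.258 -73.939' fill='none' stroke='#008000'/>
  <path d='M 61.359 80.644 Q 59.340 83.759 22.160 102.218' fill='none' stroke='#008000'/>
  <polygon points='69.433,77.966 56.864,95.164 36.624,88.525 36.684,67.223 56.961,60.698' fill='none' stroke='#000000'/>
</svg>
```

; LightBurn 1.6.03
; GRBL device profile, absolute coords
G21
G90
G0 X44.613 Y86.785
M4 S842
G01 X41.001 Y78.441 F1312
G01 X63.339 Y60.154 F1312
G01 X81.060 Y64.902 F1312
M5
G0 X45.693 Y24.875
M4 S842
G01 X15.901 Y45.461 F1312
G01 X20.080 Y57.564 F1312
G01 X21.913 Y101.311 F1312
M5
G0 X51.186 Y81.399
M4 S842
G01 X62.345 Y14.563 F1312
M5
G0 X97.700 Y109.283
M4 S374
G01 X95.259 Y113.511 F4866
G01 X90.377 Y113.511 F4866
G01 X87.936 Y109.283 F4866
G01 X90.377 Y105.055 F4866
G01 X95.259 Y105.055 F4866
G01 X97.700 Y109.283 F4866
M5
G0 X104.453 Y132.459
M4 S842
G01 X20.335 Y56.374 F1312
G01 X15.276 Y45.948 F1312
G01 X75.683 Y52.347 F1312
G01 X45.425 Y126.286 F1312
M5
G0 X61.359 Y59.671
M4 S842
G01 X56.106 Y55.889 F1312
G01 X43.040 Y48.698 F1312
G01 X22.160 Y38.097 F1312
M5
G0 X69.433 Y62.349
M4 S545
G01 X56.864 Y45.151 F1542
G01 X36.624 Y51.790 F1542
G01 X36.684 Y73.092 F1542
G01 X56.961 Y79.617 F1542
G01 X69.433 Y62.349 F1542
M5
G0 X0.000 Y0.000

Since the viewBox matches the mm dimensions, user units are millimetres directly. The only transform is the Y-flip y_m = 140.315 − y_svg.

Shape 1 is a cubic bezier drawn with `<path>`. Its stroke #008000 means cut at S842, F1312. After flipping Y the toolpath is (44.613,86.785) → (41.001,78.441) → (63.339,60.154) → (81.060,64.902).

Shape 2 is a open polyline drawn with `<polyline>`. Its stroke #008000 means cut at S842, F1312. After flipping Y the toolpath is (45.693,24.875) → (15.901,45.461) → (20.080,57.564) → (21.913,101.311).

Shape 3 is a line segment drawn with `<polyline>`. Its stroke #008000 means cut at S842, F1312. After flipping Y the toolpath is (51.186,81.399) → (62.345,14.563).

Shape 4 is a circle drawn with `<circle>`. Its stroke #ff0000 means engrave at S374, F4866. After flipping Y the toolpath is (97.700,109.283) → (95.259,113.511) → (90.377,113.511) → (87.936,109.283) → (90.377,105.055) → (95.259,105.055) → (97.700,109.283), returning to the start.

Shape 5 is a open polyline drawn with `<path>`. Its stroke #008000 means cut at S842, F1312. After flipping Y the toolpath is (104.453,132.459) → (20.335,56.374) → (15.276,45.948) → (75.683,52.347) → (45.425,126.286).

Shape 6 is a quadratic bezier drawn with `<path>`. Its stroke #008000 means cut at S842, F1312. After flipping Y the toolpath is (61.359,59.671) → (56.106,55.889) → (43.040,48.698) → (22.160,38.097).

Shape 7 is a regular polygon drawn with `<polygon>`. Its stroke #000000 means score at S545, F1542. After flipping Y the toolpath is (69.433,62.349) → (56.864,45.151) → (36.624,51.790) → (36.684,73.092) → (56.961,79.617) → (69.433,62.349), returning to the start.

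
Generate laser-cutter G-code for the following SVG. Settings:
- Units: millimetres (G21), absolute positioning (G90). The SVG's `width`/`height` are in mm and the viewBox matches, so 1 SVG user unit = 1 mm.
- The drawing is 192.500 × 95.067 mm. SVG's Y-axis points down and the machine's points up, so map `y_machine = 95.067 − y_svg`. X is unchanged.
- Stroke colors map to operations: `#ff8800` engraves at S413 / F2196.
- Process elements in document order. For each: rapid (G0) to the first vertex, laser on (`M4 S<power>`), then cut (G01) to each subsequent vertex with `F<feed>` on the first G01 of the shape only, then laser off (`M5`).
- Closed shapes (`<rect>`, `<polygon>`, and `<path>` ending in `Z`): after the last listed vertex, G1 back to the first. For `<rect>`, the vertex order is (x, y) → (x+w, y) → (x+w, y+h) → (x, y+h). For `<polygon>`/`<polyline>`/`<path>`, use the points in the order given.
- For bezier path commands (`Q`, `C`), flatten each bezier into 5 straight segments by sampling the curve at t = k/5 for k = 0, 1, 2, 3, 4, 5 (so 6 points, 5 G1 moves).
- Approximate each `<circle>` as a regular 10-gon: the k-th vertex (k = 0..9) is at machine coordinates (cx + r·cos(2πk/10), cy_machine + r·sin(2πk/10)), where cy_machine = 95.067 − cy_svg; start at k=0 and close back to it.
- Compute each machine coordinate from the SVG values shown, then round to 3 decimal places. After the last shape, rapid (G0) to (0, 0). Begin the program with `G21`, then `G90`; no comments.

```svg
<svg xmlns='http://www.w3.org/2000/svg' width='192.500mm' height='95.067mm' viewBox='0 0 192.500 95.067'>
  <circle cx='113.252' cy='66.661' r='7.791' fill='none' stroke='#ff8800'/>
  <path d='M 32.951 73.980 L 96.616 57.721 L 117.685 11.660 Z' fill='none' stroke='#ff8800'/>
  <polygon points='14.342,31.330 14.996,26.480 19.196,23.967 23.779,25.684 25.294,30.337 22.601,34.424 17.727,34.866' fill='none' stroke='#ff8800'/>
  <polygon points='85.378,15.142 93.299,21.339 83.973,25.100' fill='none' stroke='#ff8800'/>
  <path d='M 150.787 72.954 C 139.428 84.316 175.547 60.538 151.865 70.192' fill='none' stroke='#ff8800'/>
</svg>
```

G21
G90
G0 X121.043 Y28.406
M4 S413
G01 X119.555 Y32.985 F2196
G01 X115.660 Y35.816
G01 X110.844 Y35.816
G01 X106.949 Y32.985
G01 X105.461 Y28.406
G01 X106.949 Y23.827
G01 X110.844 Y20.996
G01 X115.660 Y20.996
G01 X119.555 Y23.827
G01 X121.043 Y28.406
M5
G0 X32.951 Y21.087
M4 S413
G01 X96.616 Y37.346 F2196
G01 X117.685 Y83.407
G01 X32.951 Y21.087
M5
G0 X14.342 Y63.737
M4 S413
G01 X14.996 Y68.587 F2196
G01 X19.196 Y71.100
G01 X23.779 Y69.383
G01 X25.294 Y64.730
G01 X22.601 Y60.643
G01 X17.727 Y60.201
G01 X14.342 Y63.737
M5
G0 X85.378 Y79.925
M4 S413
G01 X93.299 Y73.728 F2196
G01 X83.973 Y69.967
G01 X85.378 Y79.925
M5
G0 X150.787 Y22.113
M4 S413
G01 X148.811 Y18.964 F2196
G01 X153.080 Y20.957
G01 X158.445 Y24.801
G01 X159.756 Y27.204
G01 X151.865 Y24.875
M5
G0 X0.000 Y0.000

Since the viewBox matches the mm dimensions, user units are millimetres directly. The only transform is the Y-flip y_m = 95.067 − y_svg.

Shape 1 is a circle drawn with `<circle>`. Its stroke #ff8800 means engrave at S413, F2196. After flipping Y the toolpath is (121.043,28.406) → (119.555,32.985) → (115.660,35.816) → (110.844,35.816) → (106.949,32.985) → (105.461,28.406) → (106.949,23.827) → (110.844,20.996) → (115.660,20.996) → (119.555,23.827) → (121.043,28.406), returning to the start.

Shape 2 is a closed polygon drawn with `<path>`. Its stroke #ff8800 means engrave at S413, F2196. After flipping Y the toolpath is (32.951,21.087) → (96.616,37.346) → (117.685,83.407) → (32.951,21.087), returning to the start.

Shape 3 is a regular polygon drawn with `<polygon>`. Its stroke #ff8800 means engrave at S413, F2196. After flipping Y the toolpath is (14.342,63.737) → (14.996,68.587) → (19.196,71.100) → (23.779,69.383) → (25.294,64.730) → (22.601,60.643) → (17.727,60.201) → (14.342,63.737), returning to the start.

Shape 4 is a regular polygon drawn with `<polygon>`. Its stroke #ff8800 means engrave at S413, F2196. After flipping Y the toolpath is (85.378,79.925) → (93.299,73.728) → (83.973,69.967) → (85.378,79.925), returning to the start.

Shape 5 is a cubic bezier drawn with `<path>`. Its stroke #ff8800 means engrave at S413, F2196. After flipping Y the toolpath is (150.787,22.113) → (148.811,18.964) → (153.080,20.957) → (158.445,24.801) → (159.756,27.204) → (151.865,24.875).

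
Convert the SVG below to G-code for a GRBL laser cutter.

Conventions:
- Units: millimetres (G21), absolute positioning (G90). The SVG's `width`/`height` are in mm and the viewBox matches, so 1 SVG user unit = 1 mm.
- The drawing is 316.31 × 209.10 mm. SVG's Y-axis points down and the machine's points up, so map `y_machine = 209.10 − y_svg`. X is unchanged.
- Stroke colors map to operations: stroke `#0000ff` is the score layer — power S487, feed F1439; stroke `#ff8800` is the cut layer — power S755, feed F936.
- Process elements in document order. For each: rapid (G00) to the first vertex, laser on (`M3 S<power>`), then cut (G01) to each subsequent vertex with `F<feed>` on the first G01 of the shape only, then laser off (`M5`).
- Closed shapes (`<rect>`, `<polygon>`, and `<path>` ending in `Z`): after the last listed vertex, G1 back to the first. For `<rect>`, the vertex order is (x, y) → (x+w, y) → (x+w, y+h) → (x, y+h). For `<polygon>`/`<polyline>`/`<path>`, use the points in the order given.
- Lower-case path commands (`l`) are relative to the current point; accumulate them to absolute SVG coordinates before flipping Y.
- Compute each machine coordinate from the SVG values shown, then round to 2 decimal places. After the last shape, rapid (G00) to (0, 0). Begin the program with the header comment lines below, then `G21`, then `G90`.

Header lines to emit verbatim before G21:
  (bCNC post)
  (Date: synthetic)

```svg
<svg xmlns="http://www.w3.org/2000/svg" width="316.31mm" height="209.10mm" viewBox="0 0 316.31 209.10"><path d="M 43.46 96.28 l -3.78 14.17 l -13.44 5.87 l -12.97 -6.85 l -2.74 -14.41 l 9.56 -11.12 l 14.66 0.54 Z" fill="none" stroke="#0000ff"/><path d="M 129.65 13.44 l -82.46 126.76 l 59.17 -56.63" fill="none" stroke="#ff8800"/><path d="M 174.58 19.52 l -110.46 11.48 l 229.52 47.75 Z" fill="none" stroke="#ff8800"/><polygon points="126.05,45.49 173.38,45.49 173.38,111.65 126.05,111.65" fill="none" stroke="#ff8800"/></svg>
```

viewBox `0 0 316.31 209.10` with mm width/height → 1 unit = 1 mm. Flip: y_m = 209.10 − y_svg.

**Shape 1** — `<path>` regular polygon, stroke `#0000ff` → score (S487, F1439). Machine vertices: (43.46,112.82) → (39.68,98.65) → (26.24,92.78) → (13.27,99.63) → (10.53,114.04) → (20.09,125.16) → (34.75,124.62) → (43.46,112.82). Closed: final G1 returns to the first vertex.

**Shape 2** — `<path>` open polyline, stroke `#ff8800` → cut (S755, F936). Machine vertices: (129.65,195.66) → (47.19,68.90) → (106.36,125.53). Open path.

**Shape 3** — `<path>` closed polygon, stroke `#ff8800` → cut (S755, F936). Machine vertices: (174.58,189.58) → (64.12,178.10) → (293.64,130.35) → (174.58,189.58). Closed: final G1 returns to the first vertex.

**Shape 4** — `<polygon>` rectangle, stroke `#ff8800` → cut (S755, F936). Machine vertices: (126.05,163.61) → (173.38,163.61) → (173.38,97.45) → (126.05,97.45) → (126.05,163.61). Closed: final G1 returns to the first vertex.

(bCNC post)
(Date: synthetic)
G21
G90
G00 X43.46 Y112.82
M3 S487
G01 X39.68 Y98.65 F1439
G01 X26.24 Y92.78
G01 X13.27 Y99.63
G01 X10.53 Y114.04
G01 X20.09 Y125.16
G01 X34.75 Y124.62
G01 X43.46 Y112.82
M5
G00 X129.65 Y195.66
M3 S755
G01 X47.19 Y68.90 F936
G01 X106.36 Y125.53
M5
G00 X174.58 Y189.58
M3 S755
G01 X64.12 Y178.10 F936
G01 X293.64 Y130.35
G01 X174.58 Y189.58
M5
G00 X126.05 Y163.61
M3 S755
G01 X173.38 Y163.61 F936
G01 X173.38 Y97.45
G01 X126.05 Y97.45
G01 X126.05 Y163.61
M5
G00 X0.00 Y0.00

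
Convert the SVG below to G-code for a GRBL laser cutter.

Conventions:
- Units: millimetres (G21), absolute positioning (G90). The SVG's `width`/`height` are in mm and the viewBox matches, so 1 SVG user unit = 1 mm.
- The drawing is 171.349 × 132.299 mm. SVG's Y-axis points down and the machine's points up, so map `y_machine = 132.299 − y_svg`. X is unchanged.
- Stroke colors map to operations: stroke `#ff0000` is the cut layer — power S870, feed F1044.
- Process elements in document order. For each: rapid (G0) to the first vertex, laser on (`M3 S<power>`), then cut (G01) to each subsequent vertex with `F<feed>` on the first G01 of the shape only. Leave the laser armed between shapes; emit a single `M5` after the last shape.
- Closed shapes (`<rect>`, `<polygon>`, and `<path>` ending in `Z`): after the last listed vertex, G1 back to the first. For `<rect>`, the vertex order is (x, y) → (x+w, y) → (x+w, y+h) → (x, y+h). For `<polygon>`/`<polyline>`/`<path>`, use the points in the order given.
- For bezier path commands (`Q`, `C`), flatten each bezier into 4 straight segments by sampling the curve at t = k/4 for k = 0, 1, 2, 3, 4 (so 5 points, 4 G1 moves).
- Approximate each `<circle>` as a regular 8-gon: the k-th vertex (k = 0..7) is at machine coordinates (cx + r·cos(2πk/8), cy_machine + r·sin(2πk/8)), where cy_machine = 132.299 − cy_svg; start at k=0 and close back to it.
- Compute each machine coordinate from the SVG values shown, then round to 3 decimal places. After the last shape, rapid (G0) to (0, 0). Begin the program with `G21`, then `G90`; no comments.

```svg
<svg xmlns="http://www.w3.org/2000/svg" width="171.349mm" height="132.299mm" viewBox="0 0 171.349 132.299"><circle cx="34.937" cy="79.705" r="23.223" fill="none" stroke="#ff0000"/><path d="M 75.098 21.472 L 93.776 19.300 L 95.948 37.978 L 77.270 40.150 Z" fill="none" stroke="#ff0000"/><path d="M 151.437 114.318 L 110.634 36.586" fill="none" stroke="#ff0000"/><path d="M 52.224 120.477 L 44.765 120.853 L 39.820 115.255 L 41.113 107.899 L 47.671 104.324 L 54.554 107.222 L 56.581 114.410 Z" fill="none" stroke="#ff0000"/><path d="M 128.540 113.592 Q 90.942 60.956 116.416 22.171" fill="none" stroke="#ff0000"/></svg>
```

G21
G90
G0 X58.160 Y52.594
M3 S870
G01 X51.358 Y69.015 F1044
G01 X34.937 Y75.817
G01 X18.516 Y69.015
G01 X11.714 Y52.594
G01 X18.516 Y36.173
G01 X34.937 Y29.371
G01 X51.358 Y36.173
G01 X58.160 Y52.594
G0 X75.098 Y110.827
M3 S870
G01 X93.776 Y112.999 F1044
G01 X95.948 Y94.321
G01 X77.270 Y92.149
G01 X75.098 Y110.827
G0 X151.437 Y17.981
M3 S870
G01 X110.634 Y95.713 F1044
G0 X52.224 Y11.822
M3 S870
G01 X44.765 Y11.446 F1044
G01 X39.820 Y17.044
G01 X41.113 Y24.400
G01 X47.671 Y27.975
G01 X54.554 Y25.077
G01 X56.581 Y17.889
G01 X52.224 Y11.822
G0 X128.540 Y18.707
M3 S870
G01 X113.683 Y44.159 F1044
G01 X106.710 Y67.880
G01 X107.621 Y89.870
G01 X116.416 Y110.128
M5
G0 X0.000 Y0.000

Since the viewBox matches the mm dimensions, user units are millimetres directly. The only transform is the Y-flip y_m = 132.299 − y_svg.

Shape 1 is a circle drawn with `<circle>`. Its stroke #ff0000 means cut at S870, F1044. After flipping Y the toolpath is (58.160,52.594) → (51.358,69.015) → (34.937,75.817) → (18.516,69.015) → (11.714,52.594) → (18.516,36.173) → (34.937,29.371) → (51.358,36.173) → (58.160,52.594), returning to the start.

Shape 2 is a regular polygon drawn with `<path>`. Its stroke #ff0000 means cut at S870, F1044. After flipping Y the toolpath is (75.098,110.827) → (93.776,112.999) → (95.948,94.321) → (77.270,92.149) → (75.098,110.827), returning to the start.

Shape 3 is a line segment drawn with `<path>`. Its stroke #ff0000 means cut at S870, F1044. After flipping Y the toolpath is (151.437,17.981) → (110.634,95.713).

Shape 4 is a regular polygon drawn with `<path>`. Its stroke #ff0000 means cut at S870, F1044. After flipping Y the toolpath is (52.224,11.822) → (44.765,11.446) → (39.820,17.044) → (41.113,24.400) → (47.671,27.975) → (54.554,25.077) → (56.581,17.889) → (52.224,11.822), returning to the start.

Shape 5 is a quadratic bezier drawn with `<path>`. Its stroke #ff0000 means cut at S870, F1044. After flipping Y the toolpath is (128.540,18.707) → (113.683,44.159) → (106.710,67.880) → (107.621,89.870) → (116.416,110.128).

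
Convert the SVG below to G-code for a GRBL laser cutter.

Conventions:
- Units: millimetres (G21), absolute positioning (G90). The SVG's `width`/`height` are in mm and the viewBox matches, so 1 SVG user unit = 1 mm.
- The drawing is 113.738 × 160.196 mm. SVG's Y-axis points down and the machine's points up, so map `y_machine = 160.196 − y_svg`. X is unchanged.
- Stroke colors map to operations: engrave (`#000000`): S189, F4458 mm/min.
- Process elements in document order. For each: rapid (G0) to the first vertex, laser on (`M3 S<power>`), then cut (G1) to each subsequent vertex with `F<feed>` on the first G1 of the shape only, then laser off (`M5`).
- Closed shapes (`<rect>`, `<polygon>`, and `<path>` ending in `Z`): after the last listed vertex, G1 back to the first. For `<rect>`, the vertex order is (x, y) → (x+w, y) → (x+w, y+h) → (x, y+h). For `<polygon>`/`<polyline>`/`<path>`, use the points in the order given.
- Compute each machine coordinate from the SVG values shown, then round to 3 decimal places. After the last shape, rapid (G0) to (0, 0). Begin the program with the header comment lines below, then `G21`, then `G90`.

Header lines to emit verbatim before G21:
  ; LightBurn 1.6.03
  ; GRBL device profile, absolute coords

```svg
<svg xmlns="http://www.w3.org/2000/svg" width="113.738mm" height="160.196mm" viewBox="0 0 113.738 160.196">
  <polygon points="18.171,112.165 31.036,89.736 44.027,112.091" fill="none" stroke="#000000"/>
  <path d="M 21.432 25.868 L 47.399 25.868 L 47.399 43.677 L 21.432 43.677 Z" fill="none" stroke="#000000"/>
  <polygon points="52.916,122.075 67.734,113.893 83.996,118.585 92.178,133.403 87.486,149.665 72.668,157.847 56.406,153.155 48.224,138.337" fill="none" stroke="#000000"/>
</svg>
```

1 u = 1 mm; y_m = 160.196 − y.

[1] `<polygon>` regular polygon, #000000→engrave S189 F4458: (18.171,48.031) → (31.036,70.460) → (44.027,48.105) → (18.171,48.031) (closed)

[2] `<path>` rectangle, #000000→engrave S189 F4458: (21.432,134.328) → (47.399,134.328) → (47.399,116.519) → (21.432,116.519) → (21.432,134.328) (closed)

[3] `<polygon>` regular polygon, #000000→engrave S189 F4458: (52.916,38.121) → (67.734,46.303) → (83.996,41.611) → (92.178,26.793) → (87.486,10.531) → (72.668,2.349) → (56.406,7.041) → (48.224,21.859) → (52.916,38.121) (closed)

; LightBurn 1.6.03
; GRBL device profile, absolute coords
G21
G90
G0 X18.171 Y48.031
M3 S189
G1 X31.036 Y70.460 F4458
G1 X44.027 Y48.105
G1 X18.171 Y48.031
M5
G0 X21.432 Y134.328
M3 S189
G1 X47.399 Y134.328 F4458
G1 X47.399 Y116.519
G1 X21.432 Y116.519
G1 X21.432 Y134.328
M5
G0 X52.916 Y38.121
M3 S189
G1 X67.734 Y46.303 F4458
G1 X83.996 Y41.611
G1 X92.178 Y26.793
G1 X87.486 Y10.531
G1 X72.668 Y2.349
G1 X56.406 Y7.041
G1 X48.224 Y21.859
G1 X52.916 Y38.121
M5
G0 X0.000 Y0.000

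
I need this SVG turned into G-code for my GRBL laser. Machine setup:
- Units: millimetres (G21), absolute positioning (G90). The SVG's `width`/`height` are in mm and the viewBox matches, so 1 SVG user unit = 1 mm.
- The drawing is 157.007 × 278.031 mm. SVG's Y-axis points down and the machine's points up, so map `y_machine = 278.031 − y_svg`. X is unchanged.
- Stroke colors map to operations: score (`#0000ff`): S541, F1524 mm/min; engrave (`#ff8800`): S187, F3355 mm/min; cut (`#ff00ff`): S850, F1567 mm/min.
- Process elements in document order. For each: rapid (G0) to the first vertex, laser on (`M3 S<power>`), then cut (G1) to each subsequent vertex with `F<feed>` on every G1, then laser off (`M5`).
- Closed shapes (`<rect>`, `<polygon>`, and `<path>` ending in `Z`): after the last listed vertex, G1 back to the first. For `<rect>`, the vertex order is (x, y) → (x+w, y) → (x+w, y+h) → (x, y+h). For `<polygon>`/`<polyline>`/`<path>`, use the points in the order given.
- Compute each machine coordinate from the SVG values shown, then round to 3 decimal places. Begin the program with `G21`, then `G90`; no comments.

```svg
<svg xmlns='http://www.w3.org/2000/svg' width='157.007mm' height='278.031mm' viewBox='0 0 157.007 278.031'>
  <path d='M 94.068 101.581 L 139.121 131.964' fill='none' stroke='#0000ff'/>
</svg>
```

1 u = 1 mm; y_m = 278.031 − y.

[1] `<path>` line segment, #0000ff→score S541 F1524: (94.068,176.450) → (139.121,146.067)

G21
G90
G0 X94.068 Y176.450
M3 S541
G1 X139.121 Y146.067 F1524
M5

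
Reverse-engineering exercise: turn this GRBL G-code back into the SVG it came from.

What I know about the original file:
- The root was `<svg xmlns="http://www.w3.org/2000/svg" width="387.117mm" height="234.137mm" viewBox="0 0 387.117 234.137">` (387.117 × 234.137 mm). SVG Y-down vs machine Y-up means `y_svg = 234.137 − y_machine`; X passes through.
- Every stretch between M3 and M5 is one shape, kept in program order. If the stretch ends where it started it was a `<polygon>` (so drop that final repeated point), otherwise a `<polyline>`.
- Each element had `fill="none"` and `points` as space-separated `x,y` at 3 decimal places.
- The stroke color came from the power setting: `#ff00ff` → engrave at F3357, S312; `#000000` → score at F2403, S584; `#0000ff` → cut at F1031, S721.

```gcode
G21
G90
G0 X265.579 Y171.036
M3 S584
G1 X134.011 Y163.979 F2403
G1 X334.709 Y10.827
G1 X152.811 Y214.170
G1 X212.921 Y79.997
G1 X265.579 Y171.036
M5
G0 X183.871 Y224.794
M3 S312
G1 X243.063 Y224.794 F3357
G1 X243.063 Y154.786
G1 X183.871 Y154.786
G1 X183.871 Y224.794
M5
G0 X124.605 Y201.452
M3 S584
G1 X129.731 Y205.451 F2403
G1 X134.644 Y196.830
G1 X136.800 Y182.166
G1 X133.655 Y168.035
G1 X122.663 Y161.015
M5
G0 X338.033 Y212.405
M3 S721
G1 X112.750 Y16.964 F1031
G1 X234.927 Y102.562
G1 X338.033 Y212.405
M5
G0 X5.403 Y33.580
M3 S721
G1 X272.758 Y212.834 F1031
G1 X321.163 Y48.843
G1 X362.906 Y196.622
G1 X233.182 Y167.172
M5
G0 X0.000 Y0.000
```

Machine Y-up, SVG Y-down with viewBox height 234.137, so y_svg = 234.137 − y_machine; X carries over.

Run 1: power S584 maps to stroke `#000000` (score). The run returns to its start, so emit a `<polygon>` with points (Y-flipped): 265.579,63.101 134.011,70.158 334.709,223.310 152.811,19.967 212.921,154.140.

Run 2: S312 ⇒ engrave layer `#ff00ff`. The run returns to its start, so emit a `<polygon>` with points (Y-flipped): 183.871,9.343 243.063,9.343 243.063,79.351 183.871,79.351.

Run 3: S584 ⇒ score layer `#000000`. The run is open, so emit a `<polyline>` with points (Y-flipped): 124.605,32.685 129.731,28.686 134.644,37.307 136.800,51.971 133.655,66.102 122.663,73.122.

Run 4: S721 ⇒ cut layer `#0000ff`. The run returns to its start, so emit a `<polygon>` with points (Y-flipped): 338.033,21.732 112.750,217.173 234.927,131.575.

Run 5: power S721 maps to stroke `#0000ff` (cut). The run is open, so emit a `<polyline>` with points (Y-flipped): 5.403,200.557 272.758,21.303 321.163,185.294 362.906,37.515 233.182,66.965.

<svg xmlns="http://www.w3.org/2000/svg" width="387.117mm" height="234.137mm" viewBox="0 0 387.117 234.137">
  <polygon points="265.579,63.101 134.011,70.158 334.709,223.310 152.811,19.967 212.921,154.140" fill="none" stroke="#000000"/>
  <polygon points="183.871,9.343 243.063,9.343 243.063,79.351 183.871,79.351" fill="none" stroke="#ff00ff"/>
  <polyline points="124.605,32.685 129.731,28.686 134.644,37.307 136.800,51.971 133.655,66.102 122.663,73.122" fill="none" stroke="#000000"/>
  <polygon points="338.033,21.732 112.750,217.173 234.927,131.575" fill="none" stroke="#0000ff"/>
  <polyline points="5.403,200.557 272.758,21.303 321.163,185.294 362.906,37.515 233.182,66.965" fill="none" stroke="#0000ff"/>
</svg>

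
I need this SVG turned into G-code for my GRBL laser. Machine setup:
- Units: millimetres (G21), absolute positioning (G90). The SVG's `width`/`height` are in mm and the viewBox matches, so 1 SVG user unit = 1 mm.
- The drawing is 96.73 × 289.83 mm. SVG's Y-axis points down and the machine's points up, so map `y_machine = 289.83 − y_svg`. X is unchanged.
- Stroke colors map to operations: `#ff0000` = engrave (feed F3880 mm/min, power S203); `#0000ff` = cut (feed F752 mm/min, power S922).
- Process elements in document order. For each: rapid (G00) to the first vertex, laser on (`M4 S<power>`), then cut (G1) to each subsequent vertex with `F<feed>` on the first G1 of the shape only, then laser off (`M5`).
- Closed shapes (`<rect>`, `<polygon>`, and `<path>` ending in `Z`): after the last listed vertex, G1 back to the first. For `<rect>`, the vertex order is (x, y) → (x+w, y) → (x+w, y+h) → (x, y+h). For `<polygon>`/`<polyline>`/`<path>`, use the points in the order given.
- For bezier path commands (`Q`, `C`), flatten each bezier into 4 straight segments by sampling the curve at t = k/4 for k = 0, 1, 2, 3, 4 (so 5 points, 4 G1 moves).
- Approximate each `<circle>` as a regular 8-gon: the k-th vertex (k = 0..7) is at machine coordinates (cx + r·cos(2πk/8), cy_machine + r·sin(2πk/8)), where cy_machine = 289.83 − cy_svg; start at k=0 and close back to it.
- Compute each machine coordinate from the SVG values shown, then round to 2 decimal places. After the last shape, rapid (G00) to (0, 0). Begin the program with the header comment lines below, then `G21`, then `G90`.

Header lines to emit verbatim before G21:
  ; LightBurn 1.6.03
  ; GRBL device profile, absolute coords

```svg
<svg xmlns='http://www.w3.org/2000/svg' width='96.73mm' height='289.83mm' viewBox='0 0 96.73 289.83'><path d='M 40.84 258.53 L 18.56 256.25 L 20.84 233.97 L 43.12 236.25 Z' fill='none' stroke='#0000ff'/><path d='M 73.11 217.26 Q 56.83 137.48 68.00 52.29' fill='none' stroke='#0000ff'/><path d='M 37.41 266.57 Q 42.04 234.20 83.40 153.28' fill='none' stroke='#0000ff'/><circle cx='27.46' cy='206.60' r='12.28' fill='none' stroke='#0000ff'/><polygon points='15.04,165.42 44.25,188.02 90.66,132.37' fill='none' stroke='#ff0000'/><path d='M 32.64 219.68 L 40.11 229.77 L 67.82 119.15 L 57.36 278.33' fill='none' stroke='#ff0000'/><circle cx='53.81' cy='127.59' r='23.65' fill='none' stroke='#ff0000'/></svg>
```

viewBox `0 0 96.73 289.83` with mm width/height → 1 unit = 1 mm. Flip: y_m = 289.83 − y_svg.

**Shape 1** — `<path>` regular polygon, stroke `#0000ff` → cut (S922, F752). Machine vertices: (40.84,31.30) → (18.56,33.58) → (20.84,55.86) → (43.12,53.58) → (40.84,31.30). Closed: final G1 returns to the first vertex.

**Shape 2** — `<path>` quadratic bezier, stroke `#0000ff` → cut (S922, F752). Control points (SVG): P0=(73.11,217.26), P1=(56.83,137.48), P2=(68.00,52.29); sampled at t=k/4. Machine vertices: (73.11,72.57) → (66.69,112.80) → (63.69,153.70) → (64.13,195.28) → (68.00,237.54). Open path.

**Shape 3** — `<path>` quadratic bezier, stroke `#0000ff` → cut (S922, F752). Control points (SVG): P0=(37.41,266.57), P1=(42.04,234.20), P2=(83.40,153.28); sampled at t=k/4. Machine vertices: (37.41,23.26) → (42.02,42.48) → (51.22,67.77) → (65.02,99.12) → (83.40,136.55). Open path.

**Shape 4** — `<circle>` circle, stroke `#0000ff` → cut (S922, F752). Machine vertices: (39.74,83.23) → (36.14,91.91) → (27.46,95.51) → (18.78,91.91) → (15.18,83.23) → (18.78,74.55) → (27.46,70.95) → (36.14,74.55) → (39.74,83.23). Closed: final G1 returns to the first vertex.

**Shape 5** — `<polygon>` closed polygon, stroke `#ff0000` → engrave (S203, F3880). Machine vertices: (15.04,124.41) → (44.25,101.81) → (90.66,157.46) → (15.04,124.41). Closed: final G1 returns to the first vertex.

**Shape 6** — `<path>` open polyline, stroke `#ff0000` → engrave (S203, F3880). Machine vertices: (32.64,70.15) → (40.11,60.06) → (67.82,170.68) → (57.36,11.50). Open path.

**Shape 7** — `<circle>` circle, stroke `#ff0000` → engrave (S203, F3880). Machine vertices: (77.46,162.24) → (70.53,178.96) → (53.81,185.89) → (37.09,178.96) → (30.16,162.24) → (37.09,145.52) → (53.81,138.59) → (70.53,145.52) → (77.46,162.24). Closed: final G1 returns to the first vertex.

; LightBurn 1.6.03
; GRBL device profile, absolute coords
G21
G90
G00 X40.84 Y31.30
M4 S922
G1 X18.56 Y33.58 F752
G1 X20.84 Y55.86
G1 X43.12 Y53.58
G1 X40.84 Y31.30
M5
G00 X73.11 Y72.57
M4 S922
G1 X66.69 Y112.80 F752
G1 X63.69 Y153.70
G1 X64.13 Y195.28
G1 X68.00 Y237.54
M5
G00 X37.41 Y23.26
M4 S922
G1 X42.02 Y42.48 F752
G1 X51.22 Y67.77
G1 X65.02 Y99.12
G1 X83.40 Y136.55
M5
G00 X39.74 Y83.23
M4 S922
G1 X36.14 Y91.91 F752
G1 X27.46 Y95.51
G1 X18.78 Y91.91
G1 X15.18 Y83.23
G1 X18.78 Y74.55
G1 X27.46 Y70.95
G1 X36.14 Y74.55
G1 X39.74 Y83.23
M5
G00 X15.04 Y124.41
M4 S203
G1 X44.25 Y101.81 F3880
G1 X90.66 Y157.46
G1 X15.04 Y124.41
M5
G00 X32.64 Y70.15
M4 S203
G1 X40.11 Y60.06 F3880
G1 X67.82 Y170.68
G1 X57.36 Y11.50
M5
G00 X77.46 Y162.24
M4 S203
G1 X70.53 Y178.96 F3880
G1 X53.81 Y185.89
G1 X37.09 Y178.96
G1 X30.16 Y162.24
G1 X37.09 Y145.52
G1 X53.81 Y138.59
G1 X70.53 Y145.52
G1 X77.46 Y162.24
M5
G00 X0.00 Y0.00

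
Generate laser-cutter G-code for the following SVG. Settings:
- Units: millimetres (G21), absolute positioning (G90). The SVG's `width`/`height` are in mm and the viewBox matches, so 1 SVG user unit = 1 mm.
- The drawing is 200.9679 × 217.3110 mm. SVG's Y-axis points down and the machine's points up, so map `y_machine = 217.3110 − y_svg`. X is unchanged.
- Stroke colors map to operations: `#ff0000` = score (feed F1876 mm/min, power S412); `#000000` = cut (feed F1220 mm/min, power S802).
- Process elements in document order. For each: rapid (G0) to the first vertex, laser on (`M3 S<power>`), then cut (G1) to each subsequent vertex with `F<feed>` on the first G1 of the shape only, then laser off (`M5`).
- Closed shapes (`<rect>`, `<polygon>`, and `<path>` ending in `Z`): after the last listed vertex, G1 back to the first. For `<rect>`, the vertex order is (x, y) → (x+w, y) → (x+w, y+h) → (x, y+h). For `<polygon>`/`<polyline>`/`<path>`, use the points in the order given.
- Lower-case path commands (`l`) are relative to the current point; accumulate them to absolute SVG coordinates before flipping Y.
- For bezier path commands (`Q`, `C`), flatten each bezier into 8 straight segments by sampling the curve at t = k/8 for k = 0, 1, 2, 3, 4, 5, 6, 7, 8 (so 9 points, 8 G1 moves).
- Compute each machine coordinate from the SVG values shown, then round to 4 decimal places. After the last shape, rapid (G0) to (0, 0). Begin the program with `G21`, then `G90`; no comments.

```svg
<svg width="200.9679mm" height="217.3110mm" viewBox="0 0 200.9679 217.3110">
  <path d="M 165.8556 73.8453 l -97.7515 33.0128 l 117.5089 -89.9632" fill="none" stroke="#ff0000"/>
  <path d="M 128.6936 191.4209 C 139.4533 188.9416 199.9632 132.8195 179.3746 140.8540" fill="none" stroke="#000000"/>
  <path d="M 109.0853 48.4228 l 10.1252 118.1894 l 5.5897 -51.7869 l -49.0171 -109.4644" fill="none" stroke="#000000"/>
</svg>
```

1 u = 1 mm; y_m = 217.3110 − y.

[1] `<path>` open polyline, #ff0000→score S412 F1876: (165.8556,143.4657) → (68.1041,110.4529) → (185.6130,200.4161)

[2] `<path>` cubic bezier, #000000→cut S802 F1220: (128.6936,25.8901) → (134.8050,29.1043) → (144.0470,35.9670) → (154.8864,45.0978) → (165.7897,55.1162) → (175.2236,64.6418) → (181.6546,72.2941) → (183.5494,76.6927) → (179.3746,76.4570)

[3] `<path>` open polyline, #000000→cut S802 F1220: (109.0853,168.8882) → (119.2105,50.6988) → (124.8002,102.4857) → (75.7831,211.9501)

G21
G90
G0 X165.8556 Y143.4657
M3 S412
G1 X68.1041 Y110.4529 F1876
G1 X185.6130 Y200.4161
M5
G0 X128.6936 Y25.8901
M3 S802
G1 X134.8050 Y29.1043 F1220
G1 X144.0470 Y35.9670
G1 X154.8864 Y45.0978
G1 X165.7897 Y55.1162
G1 X175.2236 Y64.6418
G1 X181.6546 Y72.2941
G1 X183.5494 Y76.6927
G1 X179.3746 Y76.4570
M5
G0 X109.0853 Y168.8882
M3 S802
G1 X119.2105 Y50.6988 F1220
G1 X124.8002 Y102.4857
G1 X75.7831 Y211.9501
M5
G0 X0.0000 Y0.0000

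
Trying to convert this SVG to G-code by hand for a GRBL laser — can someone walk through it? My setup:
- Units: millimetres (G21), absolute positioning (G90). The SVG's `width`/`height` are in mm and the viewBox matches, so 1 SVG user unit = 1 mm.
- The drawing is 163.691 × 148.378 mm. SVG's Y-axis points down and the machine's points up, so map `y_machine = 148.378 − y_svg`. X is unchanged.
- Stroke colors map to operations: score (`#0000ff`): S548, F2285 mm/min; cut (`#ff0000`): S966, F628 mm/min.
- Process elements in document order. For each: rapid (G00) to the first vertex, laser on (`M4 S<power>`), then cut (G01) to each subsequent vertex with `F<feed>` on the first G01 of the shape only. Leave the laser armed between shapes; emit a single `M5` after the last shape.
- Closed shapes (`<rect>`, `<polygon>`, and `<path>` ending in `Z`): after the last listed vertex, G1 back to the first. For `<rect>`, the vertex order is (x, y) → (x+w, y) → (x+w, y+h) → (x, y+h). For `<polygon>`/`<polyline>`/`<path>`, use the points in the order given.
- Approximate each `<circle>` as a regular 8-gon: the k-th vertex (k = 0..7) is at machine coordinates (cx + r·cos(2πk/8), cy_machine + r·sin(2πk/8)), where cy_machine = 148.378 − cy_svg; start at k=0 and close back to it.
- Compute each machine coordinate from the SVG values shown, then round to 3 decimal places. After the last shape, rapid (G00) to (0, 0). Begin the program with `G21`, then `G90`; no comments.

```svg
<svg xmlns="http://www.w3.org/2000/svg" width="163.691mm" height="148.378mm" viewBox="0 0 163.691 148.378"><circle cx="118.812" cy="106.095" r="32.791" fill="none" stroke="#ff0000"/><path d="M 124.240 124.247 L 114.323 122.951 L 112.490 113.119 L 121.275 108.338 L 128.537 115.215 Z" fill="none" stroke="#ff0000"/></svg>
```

G21
G90
G00 X151.603 Y42.283
M4 S966
G01 X141.999 Y65.470 F628
G01 X118.812 Y75.074
G01 X95.625 Y65.470
G01 X86.021 Y42.283
G01 X95.625 Y19.096
G01 X118.812 Y9.492
G01 X141.999 Y19.096
G01 X151.603 Y42.283
G00 X124.240 Y24.131
M4 S966
G01 X114.323 Y25.427 F628
G01 X112.490 Y35.259
G01 X121.275 Y40.040
G01 X128.537 Y33.163
G01 X124.240 Y24.131
M5
G00 X0.000 Y0.000

viewBox `0 0 163.691 148.378` with mm width/height → 1 unit = 1 mm. Flip: y_m = 148.378 − y_svg.

**Shape 1** — `<circle>` circle, stroke `#ff0000` → cut (S966, F628). Machine vertices: (151.603,42.283) → (141.999,65.470) → (118.812,75.074) → (95.625,65.470) → (86.021,42.283) → (95.625,19.096) → (118.812,9.492) → (141.999,19.096) → (151.603,42.283). Closed: final G1 returns to the first vertex.

**Shape 2** — `<path>` regular polygon, stroke `#ff0000` → cut (S966, F628). Machine vertices: (124.240,24.131) → (114.323,25.427) → (112.490,35.259) → (121.275,40.040) → (128.537,33.163) → (124.240,24.131). Closed: final G1 returns to the first vertex.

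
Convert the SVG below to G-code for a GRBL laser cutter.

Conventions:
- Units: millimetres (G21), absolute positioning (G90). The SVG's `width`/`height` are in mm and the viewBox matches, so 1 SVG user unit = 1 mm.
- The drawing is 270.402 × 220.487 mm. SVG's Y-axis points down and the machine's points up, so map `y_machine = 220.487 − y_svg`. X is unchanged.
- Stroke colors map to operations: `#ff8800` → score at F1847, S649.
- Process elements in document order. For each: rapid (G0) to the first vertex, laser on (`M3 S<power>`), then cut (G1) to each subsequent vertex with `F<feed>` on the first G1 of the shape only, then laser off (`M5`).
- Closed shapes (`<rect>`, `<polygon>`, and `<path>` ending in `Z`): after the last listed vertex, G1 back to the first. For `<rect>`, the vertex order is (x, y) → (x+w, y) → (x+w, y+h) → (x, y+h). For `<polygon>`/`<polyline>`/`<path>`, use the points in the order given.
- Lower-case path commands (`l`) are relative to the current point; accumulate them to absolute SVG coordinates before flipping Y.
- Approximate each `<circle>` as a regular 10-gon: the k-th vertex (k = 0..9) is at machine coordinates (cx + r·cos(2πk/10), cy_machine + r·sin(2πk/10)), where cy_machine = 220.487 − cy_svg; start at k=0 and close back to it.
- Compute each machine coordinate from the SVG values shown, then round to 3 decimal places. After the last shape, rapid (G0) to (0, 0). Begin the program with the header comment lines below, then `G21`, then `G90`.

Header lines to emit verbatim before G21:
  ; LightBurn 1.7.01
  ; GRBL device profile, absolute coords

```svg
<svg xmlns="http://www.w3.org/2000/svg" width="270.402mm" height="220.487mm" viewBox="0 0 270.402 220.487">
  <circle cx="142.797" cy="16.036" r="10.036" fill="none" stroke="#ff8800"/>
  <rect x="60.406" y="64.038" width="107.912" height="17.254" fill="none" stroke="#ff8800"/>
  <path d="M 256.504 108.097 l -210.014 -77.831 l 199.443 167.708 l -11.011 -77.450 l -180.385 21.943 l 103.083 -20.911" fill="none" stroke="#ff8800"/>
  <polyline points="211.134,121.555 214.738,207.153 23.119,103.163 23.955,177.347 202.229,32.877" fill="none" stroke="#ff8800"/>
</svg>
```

; LightBurn 1.7.01
; GRBL device profile, absolute coords
G21
G90
G0 X152.833 Y204.451
M3 S649
G1 X150.916 Y210.350 F1847
G1 X145.898 Y213.996
G1 X139.696 Y213.996
G1 X134.678 Y210.350
G1 X132.761 Y204.451
G1 X134.678 Y198.552
G1 X139.696 Y194.906
G1 X145.898 Y194.906
G1 X150.916 Y198.552
G1 X152.833 Y204.451
M5
G0 X60.406 Y156.449
M3 S649
G1 X168.318 Y156.449 F1847
G1 X168.318 Y139.195
G1 X60.406 Y139.195
G1 X60.406 Y156.449
M5
G0 X256.504 Y112.390
M3 S649
G1 X46.490 Y190.221 F1847
G1 X245.933 Y22.513
G1 X234.922 Y99.963
G1 X54.537 Y78.020
G1 X157.620 Y98.931
M5
G0 X211.134 Y98.932
M3 S649
G1 X214.738 Y13.334 F1847
G1 X23.119 Y117.324
G1 X23.955 Y43.140
G1 X202.229 Y187.610
M5
G0 X0.000 Y0.000

Since the viewBox matches the mm dimensions, user units are millimetres directly. The only transform is the Y-flip y_m = 220.487 − y_svg.

Shape 1 is a circle drawn with `<circle>`. Its stroke #ff8800 means score at S649, F1847. After flipping Y the toolpath is (152.833,204.451) → (150.916,210.350) → (145.898,213.996) → (139.696,213.996) → (134.678,210.350) → (132.761,204.451) → (134.678,198.552) → (139.696,194.906) → (145.898,194.906) → (150.916,198.552) → (152.833,204.451), returning to the start.

Shape 2 is a rectangle drawn with `<rect>`. Its stroke #ff8800 means score at S649, F1847. After flipping Y the toolpath is (60.406,156.449) → (168.318,156.449) → (168.318,139.195) → (60.406,139.195) → (60.406,156.449), returning to the start.

Shape 3 is a open polyline drawn with `<path>`. Its stroke #ff8800 means score at S649, F1847. After flipping Y the toolpath is (256.504,112.390) → (46.490,190.221) → (245.933,22.513) → (234.922,99.963) → (54.537,78.020) → (157.620,98.931).

Shape 4 is a open polyline drawn with `<polyline>`. Its stroke #ff8800 means score at S649, F1847. After flipping Y the toolpath is (211.134,98.932) → (214.738,13.334) → (23.119,117.324) → (23.955,43.140) → (202.229,187.610).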